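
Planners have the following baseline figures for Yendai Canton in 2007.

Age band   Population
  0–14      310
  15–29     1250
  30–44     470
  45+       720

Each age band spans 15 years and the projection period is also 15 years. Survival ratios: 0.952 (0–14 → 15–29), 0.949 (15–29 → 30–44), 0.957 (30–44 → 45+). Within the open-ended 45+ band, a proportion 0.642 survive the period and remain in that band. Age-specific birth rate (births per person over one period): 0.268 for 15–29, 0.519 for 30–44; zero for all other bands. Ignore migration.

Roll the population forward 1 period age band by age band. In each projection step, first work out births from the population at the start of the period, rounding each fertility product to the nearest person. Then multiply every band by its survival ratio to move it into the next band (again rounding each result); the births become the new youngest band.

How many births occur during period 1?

After projecting period 1:
Births: 1250 × 0.268 = 335 ; 470 × 0.519 = 244 → total 579
15–29: 310 × 0.952 = 295
30–44: 1250 × 0.949 = 1186
45+: 470 × 0.957 + 720 × 0.642 = 450 + 462 = 912
Giving 579 / 295 / 1186 / 912.

579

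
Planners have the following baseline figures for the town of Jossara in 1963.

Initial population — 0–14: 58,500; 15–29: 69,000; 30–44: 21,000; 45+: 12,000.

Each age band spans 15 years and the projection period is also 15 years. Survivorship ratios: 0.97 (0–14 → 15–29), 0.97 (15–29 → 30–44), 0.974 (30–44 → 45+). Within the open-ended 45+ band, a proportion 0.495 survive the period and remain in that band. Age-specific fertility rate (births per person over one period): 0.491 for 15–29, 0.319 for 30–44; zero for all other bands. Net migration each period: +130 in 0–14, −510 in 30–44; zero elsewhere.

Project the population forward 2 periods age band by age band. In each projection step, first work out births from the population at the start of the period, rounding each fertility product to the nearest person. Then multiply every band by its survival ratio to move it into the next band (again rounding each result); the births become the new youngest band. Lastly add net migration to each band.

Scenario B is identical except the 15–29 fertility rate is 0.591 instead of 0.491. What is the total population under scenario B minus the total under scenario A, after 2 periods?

12367

(Groups numbered youngest = 1 to oldest = 4.)
Period 1.
Births: 69000 * 0.491 = 33879  |  21000 * 0.319 = 6699 → 40578
Group 2: 58500 * 0.97 = 56745
Group 3: 69000 * 0.97 = 66930
Group 4: 21000 * 0.974 + 12000 * 0.495 = 20454 + 5940 = 26394
Net migration: Group 1 + 130 → 40708; Group 3 − 510 → 66420
→ [40708, 56745, 66420, 26394]
Period 2.
Births: 56745 * 0.491 = 27862  |  66420 * 0.319 = 21188 → 49050
Group 2: 40708 * 0.97 = 39487
Group 3: 56745 * 0.97 = 55043
Group 4: 66420 * 0.974 + 26394 * 0.495 = 64693 + 13065 = 77758
Net migration: Group 1 + 130 → 49180; Group 3 − 510 → 54533
→ [49180, 39487, 54533, 77758]
Scenario A total after 2 periods: 220958
Scenario B projection —
Period 1.
Births: 69000 * 0.591 = 40779  |  21000 * 0.319 = 6699 → 47478
Group 2: 58500 * 0.97 = 56745
Group 3: 69000 * 0.97 = 66930
Group 4: 21000 * 0.974 + 12000 * 0.495 = 20454 + 5940 = 26394
Net migration: Group 1 + 130 → 47608; Group 3 − 510 → 66420
→ [47608, 56745, 66420, 26394]
Period 2.
Births: 56745 * 0.591 = 33536  |  66420 * 0.319 = 21188 → 54724
Group 2: 47608 * 0.97 = 46180
Group 3: 56745 * 0.97 = 55043
Group 4: 66420 * 0.974 + 26394 * 0.495 = 64693 + 13065 = 77758
Net migration: Group 1 + 130 → 54854; Group 3 − 510 → 54533
→ [54854, 46180, 54533, 77758]
Scenario B total after 2 periods: 233325
Difference B − A = 233325 − 220958 = 12367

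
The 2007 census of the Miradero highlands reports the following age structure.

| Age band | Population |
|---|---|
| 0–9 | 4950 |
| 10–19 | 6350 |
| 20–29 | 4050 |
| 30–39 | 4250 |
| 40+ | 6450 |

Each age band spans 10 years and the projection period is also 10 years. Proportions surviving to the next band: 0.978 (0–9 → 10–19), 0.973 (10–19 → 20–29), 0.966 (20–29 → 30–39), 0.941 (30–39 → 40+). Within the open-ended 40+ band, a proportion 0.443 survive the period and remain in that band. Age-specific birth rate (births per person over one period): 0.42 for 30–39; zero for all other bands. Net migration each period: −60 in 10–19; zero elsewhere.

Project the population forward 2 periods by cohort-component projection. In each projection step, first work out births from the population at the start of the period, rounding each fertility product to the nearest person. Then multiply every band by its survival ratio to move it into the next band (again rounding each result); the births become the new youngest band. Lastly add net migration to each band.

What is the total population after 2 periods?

Call the bands 1 to 5, youngest first.
After projecting period 1:
Births: 4250 × 0.42 = 1785
Band 2: 4950 × 0.978 = 4841
Band 3: 6350 × 0.973 = 6179
Band 4: 4050 × 0.966 = 3912
Band 5: 4250 × 0.941 + 6450 × 0.443 = 3999 + 2857 = 6856
Net migration: Band 2 − 60 → 4781
End of period: [1785, 4781, 6179, 3912, 6856]
After projecting period 2:
Births: 3912 × 0.42 = 1643
Band 2: 1785 × 0.978 = 1746
Band 3: 4781 × 0.973 = 4652
Band 4: 6179 × 0.966 = 5969
Band 5: 3912 × 0.941 + 6856 × 0.443 = 3681 + 3037 = 6718
Net migration: Band 2 − 60 → 1686
End of period: [1643, 1686, 4652, 5969, 6718]
Total after period 2: 1643 + 1686 + 4652 + 5969 + 6718 = 20668

20668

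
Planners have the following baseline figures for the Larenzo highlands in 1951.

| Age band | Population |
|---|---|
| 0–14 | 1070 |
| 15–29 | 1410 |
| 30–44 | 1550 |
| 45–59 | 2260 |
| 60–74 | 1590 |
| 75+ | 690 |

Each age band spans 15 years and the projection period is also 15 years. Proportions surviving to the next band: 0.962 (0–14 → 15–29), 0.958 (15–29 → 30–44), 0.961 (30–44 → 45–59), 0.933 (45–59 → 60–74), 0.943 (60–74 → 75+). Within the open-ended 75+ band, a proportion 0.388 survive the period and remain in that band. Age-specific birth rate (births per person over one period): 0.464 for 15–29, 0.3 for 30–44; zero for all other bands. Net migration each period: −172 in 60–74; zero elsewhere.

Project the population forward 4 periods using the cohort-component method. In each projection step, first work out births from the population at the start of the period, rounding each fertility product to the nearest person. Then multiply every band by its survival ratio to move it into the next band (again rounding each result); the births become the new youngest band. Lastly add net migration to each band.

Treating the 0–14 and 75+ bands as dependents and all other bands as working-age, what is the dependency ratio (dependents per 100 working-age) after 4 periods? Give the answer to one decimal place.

76.4

Call the groups 1 to 6, youngest first.
After projecting period 1:
Births: 1410 × 0.464 = 654, 1550 × 0.3 = 465 → 1119
Group 2: 1070 × 0.962 = 1029
Group 3: 1410 × 0.958 = 1351
Group 4: 1550 × 0.961 = 1490
Group 5: 2260 × 0.933 = 2109
Group 6: 1590 × 0.943 + 690 × 0.388 = 1499 + 268 = 1767
Net migration: Group 5 − 172 → 1937
Giving 1119 / 1029 / 1351 / 1490 / 1937 / 1767.
After projecting period 2:
Births: 1029 × 0.464 = 477, 1351 × 0.3 = 405 → 882
Group 2: 1119 × 0.962 = 1076
Group 3: 1029 × 0.958 = 986
Group 4: 1351 × 0.961 = 1298
Group 5: 1490 × 0.933 = 1390
Group 6: 1937 × 0.943 + 1767 × 0.388 = 1827 + 686 = 2513
Net migration: Group 5 − 172 → 1218
Giving 882 / 1076 / 986 / 1298 / 1218 / 2513.
After projecting period 3:
Births: 1076 × 0.464 = 499, 986 × 0.3 = 296 → 795
Group 2: 882 × 0.962 = 848
Group 3: 1076 × 0.958 = 1031
Group 4: 986 × 0.961 = 948
Group 5: 1298 × 0.933 = 1211
Group 6: 1218 × 0.943 + 2513 × 0.388 = 1149 + 975 = 2124
Net migration: Group 5 − 172 → 1039
Giving 795 / 848 / 1031 / 948 / 1039 / 2124.
After projecting period 4:
Births: 848 × 0.464 = 393, 1031 × 0.3 = 309 → 702
Group 2: 795 × 0.962 = 765
Group 3: 848 × 0.958 = 812
Group 4: 1031 × 0.961 = 991
Group 5: 948 × 0.933 = 884
Group 6: 1039 × 0.943 + 2124 × 0.388 = 980 + 824 = 1804
Net migration: Group 5 − 172 → 712
Giving 702 / 765 / 812 / 991 / 712 / 1804.
Dependents (band 0–14 + band 75+) = 702 + 1804 = 2506; working-age = 3280; ratio = 2506/3280 × 100 = 76.4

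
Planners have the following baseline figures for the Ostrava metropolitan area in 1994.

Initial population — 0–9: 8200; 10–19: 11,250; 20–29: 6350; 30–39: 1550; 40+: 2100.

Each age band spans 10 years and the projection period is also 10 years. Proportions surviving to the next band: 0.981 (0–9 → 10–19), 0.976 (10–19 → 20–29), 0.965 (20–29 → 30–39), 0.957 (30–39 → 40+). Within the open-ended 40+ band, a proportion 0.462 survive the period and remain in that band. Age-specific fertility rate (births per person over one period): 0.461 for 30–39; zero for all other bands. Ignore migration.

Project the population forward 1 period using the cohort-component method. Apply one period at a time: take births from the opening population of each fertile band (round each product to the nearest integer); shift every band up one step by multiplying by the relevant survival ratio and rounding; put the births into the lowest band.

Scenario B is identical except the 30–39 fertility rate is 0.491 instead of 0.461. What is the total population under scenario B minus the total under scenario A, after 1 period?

Let band 1 be 0–9 through band 5 = 40+.
[period 1]
Births: 1550 × 0.461 = 715
Band 2: 8200 × 0.981 = 8044
Band 3: 11250 × 0.976 = 10980
Band 4: 6350 × 0.965 = 6128
Band 5: 1550 × 0.957 + 2100 × 0.462 = 1483 + 970 = 2453
Giving 715 / 8044 / 10980 / 6128 / 2453.
Scenario A total after 1 period: 28320
Scenario B projection —
[period 1]
Births: 1550 × 0.491 = 761
Band 2: 8200 × 0.981 = 8044
Band 3: 11250 × 0.976 = 10980
Band 4: 6350 × 0.965 = 6128
Band 5: 1550 × 0.957 + 2100 × 0.462 = 1483 + 970 = 2453
Giving 761 / 8044 / 10980 / 6128 / 2453.
Scenario B total after 1 period: 28366
Difference B − A = 28366 − 28320 = 46

46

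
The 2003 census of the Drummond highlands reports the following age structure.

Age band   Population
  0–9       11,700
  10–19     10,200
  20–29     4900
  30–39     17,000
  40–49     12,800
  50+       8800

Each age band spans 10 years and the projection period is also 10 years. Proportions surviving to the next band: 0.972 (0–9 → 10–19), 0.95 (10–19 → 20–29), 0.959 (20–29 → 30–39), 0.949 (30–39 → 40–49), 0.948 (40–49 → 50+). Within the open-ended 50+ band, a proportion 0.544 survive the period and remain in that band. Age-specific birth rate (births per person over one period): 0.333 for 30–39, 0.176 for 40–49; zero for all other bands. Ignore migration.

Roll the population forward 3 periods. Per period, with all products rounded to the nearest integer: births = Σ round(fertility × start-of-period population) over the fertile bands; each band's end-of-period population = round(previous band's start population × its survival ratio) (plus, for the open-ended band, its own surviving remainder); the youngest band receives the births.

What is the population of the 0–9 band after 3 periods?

Numbering the bands 1..6 from youngest to oldest:
After projecting period 1:
Births: 17000 * 0.333 = 5661  |  12800 * 0.176 = 2253 — total 7914
Band 2: 11700 * 0.972 = 11372
Band 3: 10200 * 0.95 = 9690
Band 4: 4900 * 0.959 = 4699
Band 5: 17000 * 0.949 = 16133
Band 6: 12800 * 0.948 + 8800 * 0.544 = 12134 + 4787 = 16921
Giving 7914 / 11372 / 9690 / 4699 / 16133 / 16921.
After projecting period 2:
Births: 4699 * 0.333 = 1565  |  16133 * 0.176 = 2839 — total 4404
Band 2: 7914 * 0.972 = 7692
Band 3: 11372 * 0.95 = 10803
Band 4: 9690 * 0.959 = 9293
Band 5: 4699 * 0.949 = 4459
Band 6: 16133 * 0.948 + 16921 * 0.544 = 15294 + 9205 = 24499
Giving 4404 / 7692 / 10803 / 9293 / 4459 / 24499.
After projecting period 3:
Births: 9293 * 0.333 = 3095  |  4459 * 0.176 = 785 — total 3880
Band 2: 4404 * 0.972 = 4281
Band 3: 7692 * 0.95 = 7307
Band 4: 10803 * 0.959 = 10360
Band 5: 9293 * 0.949 = 8819
Band 6: 4459 * 0.948 + 24499 * 0.544 = 4227 + 13327 = 17554
Giving 3880 / 4281 / 7307 / 10360 / 8819 / 17554.

3880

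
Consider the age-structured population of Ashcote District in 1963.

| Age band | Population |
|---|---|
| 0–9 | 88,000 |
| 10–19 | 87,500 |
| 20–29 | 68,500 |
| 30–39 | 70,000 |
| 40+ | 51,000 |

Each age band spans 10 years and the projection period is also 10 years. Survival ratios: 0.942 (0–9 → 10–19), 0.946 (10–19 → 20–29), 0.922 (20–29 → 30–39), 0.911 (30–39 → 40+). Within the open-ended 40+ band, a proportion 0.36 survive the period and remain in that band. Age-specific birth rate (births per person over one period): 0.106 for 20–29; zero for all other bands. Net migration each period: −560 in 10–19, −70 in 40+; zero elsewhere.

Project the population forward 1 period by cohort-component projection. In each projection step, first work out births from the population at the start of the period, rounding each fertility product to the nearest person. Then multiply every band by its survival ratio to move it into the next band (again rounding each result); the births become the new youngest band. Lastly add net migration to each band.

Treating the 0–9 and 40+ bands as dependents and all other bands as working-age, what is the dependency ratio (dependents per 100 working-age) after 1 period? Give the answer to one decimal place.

39.1

— Period 1 —
Births: 68500 × 0.106 = 7261
10–19: 88000 × 0.942 = 82896
20–29: 87500 × 0.946 = 82775
30–39: 68500 × 0.922 = 63157
40+: 70000 × 0.911 + 51000 × 0.36 = 63770 + 18360 = 82130
Net migration: 10–19 − 560 → 82336; 40+ − 70 → 82060
→ [7261, 82336, 82775, 63157, 82060]
Dependents (band 0–9 + band 40+) = 7261 + 82060 = 89321; working-age = 228268; ratio = 89321/228268 × 100 = 39.1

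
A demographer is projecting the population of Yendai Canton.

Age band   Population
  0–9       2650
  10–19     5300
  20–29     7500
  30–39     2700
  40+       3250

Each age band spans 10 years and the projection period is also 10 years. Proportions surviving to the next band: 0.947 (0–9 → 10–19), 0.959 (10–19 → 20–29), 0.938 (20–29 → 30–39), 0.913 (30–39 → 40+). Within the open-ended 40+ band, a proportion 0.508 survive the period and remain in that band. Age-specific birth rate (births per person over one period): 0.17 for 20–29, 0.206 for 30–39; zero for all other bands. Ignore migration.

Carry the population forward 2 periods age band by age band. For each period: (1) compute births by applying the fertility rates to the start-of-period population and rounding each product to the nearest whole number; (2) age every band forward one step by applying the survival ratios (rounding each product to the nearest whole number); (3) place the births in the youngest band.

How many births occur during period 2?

2313

Call the groups 1 to 5, youngest first.
After projecting period 1:
Births: 7500 × 0.17 = 1275  |  2700 × 0.206 = 556 → 1831
Group 2: 2650 × 0.947 = 2510
Group 3: 5300 × 0.959 = 5083
Group 4: 7500 × 0.938 = 7035
Group 5: 2700 × 0.913 + 3250 × 0.508 = 2465 + 1651 = 4116
→ [1831, 2510, 5083, 7035, 4116]
After projecting period 2:
Births: 5083 × 0.17 = 864  |  7035 × 0.206 = 1449 → 2313
Group 2: 1831 × 0.947 = 1734
Group 3: 2510 × 0.959 = 2407
Group 4: 5083 × 0.938 = 4768
Group 5: 7035 × 0.913 + 4116 × 0.508 = 6423 + 2091 = 8514
→ [2313, 1734, 2407, 4768, 8514]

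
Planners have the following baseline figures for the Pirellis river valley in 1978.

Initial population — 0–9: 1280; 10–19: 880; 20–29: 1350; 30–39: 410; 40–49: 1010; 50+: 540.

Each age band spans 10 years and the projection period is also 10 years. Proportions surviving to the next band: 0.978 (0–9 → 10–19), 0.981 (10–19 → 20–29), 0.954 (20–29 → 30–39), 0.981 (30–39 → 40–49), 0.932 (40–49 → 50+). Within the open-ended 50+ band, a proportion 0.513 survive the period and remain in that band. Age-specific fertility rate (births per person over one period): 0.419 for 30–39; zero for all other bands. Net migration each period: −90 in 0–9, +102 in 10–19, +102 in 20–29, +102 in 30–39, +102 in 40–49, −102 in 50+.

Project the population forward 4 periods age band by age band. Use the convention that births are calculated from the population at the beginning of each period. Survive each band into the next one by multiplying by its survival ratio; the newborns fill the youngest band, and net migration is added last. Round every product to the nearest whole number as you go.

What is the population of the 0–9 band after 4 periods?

524

Call the bands 1 to 6, youngest first.
[period 1]
Births: 410 × 0.419 = 172
Band 2: 1280 × 0.978 = 1252
Band 3: 880 × 0.981 = 863
Band 4: 1350 × 0.954 = 1288
Band 5: 410 × 0.981 = 402
Band 6: 1010 × 0.932 + 540 × 0.513 = 941 + 277 = 1218
Net migration: Band 1 − 90 → 82; Band 2 + 102 → 1354; Band 3 + 102 → 965; Band 4 + 102 → 1390; Band 5 + 102 → 504; Band 6 − 102 → 1116
End of period: [82, 1354, 965, 1390, 504, 1116]
[period 2]
Births: 1390 × 0.419 = 582
Band 2: 82 × 0.978 = 80
Band 3: 1354 × 0.981 = 1328
Band 4: 965 × 0.954 = 921
Band 5: 1390 × 0.981 = 1364
Band 6: 504 × 0.932 + 1116 × 0.513 = 470 + 573 = 1043
Net migration: Band 1 − 90 → 492; Band 2 + 102 → 182; Band 3 + 102 → 1430; Band 4 + 102 → 1023; Band 5 + 102 → 1466; Band 6 − 102 → 941
End of period: [492, 182, 1430, 1023, 1466, 941]
[period 3]
Births: 1023 × 0.419 = 429
Band 2: 492 × 0.978 = 481
Band 3: 182 × 0.981 = 179
Band 4: 1430 × 0.954 = 1364
Band 5: 1023 × 0.981 = 1004
Band 6: 1466 × 0.932 + 941 × 0.513 = 1366 + 483 = 1849
Net migration: Band 1 − 90 → 339; Band 2 + 102 → 583; Band 3 + 102 → 281; Band 4 + 102 → 1466; Band 5 + 102 → 1106; Band 6 − 102 → 1747
End of period: [339, 583, 281, 1466, 1106, 1747]
[period 4]
Births: 1466 × 0.419 = 614
Band 2: 339 × 0.978 = 332
Band 3: 583 × 0.981 = 572
Band 4: 281 × 0.954 = 268
Band 5: 1466 × 0.981 = 1438
Band 6: 1106 × 0.932 + 1747 × 0.513 = 1031 + 896 = 1927
Net migration: Band 1 − 90 → 524; Band 2 + 102 → 434; Band 3 + 102 → 674; Band 4 + 102 → 370; Band 5 + 102 → 1540; Band 6 − 102 → 1825
End of period: [524, 434, 674, 370, 1540, 1825]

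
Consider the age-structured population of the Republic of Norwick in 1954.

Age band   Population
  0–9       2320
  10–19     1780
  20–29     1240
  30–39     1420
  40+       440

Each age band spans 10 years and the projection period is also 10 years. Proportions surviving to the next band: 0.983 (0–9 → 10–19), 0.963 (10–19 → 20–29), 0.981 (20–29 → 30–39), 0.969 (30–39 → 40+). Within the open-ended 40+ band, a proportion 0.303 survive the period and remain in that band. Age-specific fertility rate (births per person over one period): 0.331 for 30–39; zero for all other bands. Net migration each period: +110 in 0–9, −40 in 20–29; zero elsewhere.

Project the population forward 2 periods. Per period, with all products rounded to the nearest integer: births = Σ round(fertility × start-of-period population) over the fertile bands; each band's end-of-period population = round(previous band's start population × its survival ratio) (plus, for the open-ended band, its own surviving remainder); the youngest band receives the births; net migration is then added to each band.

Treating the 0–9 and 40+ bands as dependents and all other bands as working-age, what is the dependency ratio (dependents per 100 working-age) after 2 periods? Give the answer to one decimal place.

49.1

Numbering the bands 1..5 from youngest to oldest:
— Period 1 —
Births: 1420 * 0.331 = 470
Band 2: 2320 * 0.983 = 2281
Band 3: 1780 * 0.963 = 1714
Band 4: 1240 * 0.981 = 1216
Band 5: 1420 * 0.969 + 440 * 0.303 = 1376 + 133 = 1509
Net migration: Band 1 + 110 → 580; Band 3 − 40 → 1674
End of period: [580, 2281, 1674, 1216, 1509]
— Period 2 —
Births: 1216 * 0.331 = 402
Band 2: 580 * 0.983 = 570
Band 3: 2281 * 0.963 = 2197
Band 4: 1674 * 0.981 = 1642
Band 5: 1216 * 0.969 + 1509 * 0.303 = 1178 + 457 = 1635
Net migration: Band 1 + 110 → 512; Band 3 − 40 → 2157
End of period: [512, 570, 2157, 1642, 1635]
Dependents (band 0–9 + band 40+) = 512 + 1635 = 2147; working-age = 4369; ratio = 2147/4369 × 100 = 49.1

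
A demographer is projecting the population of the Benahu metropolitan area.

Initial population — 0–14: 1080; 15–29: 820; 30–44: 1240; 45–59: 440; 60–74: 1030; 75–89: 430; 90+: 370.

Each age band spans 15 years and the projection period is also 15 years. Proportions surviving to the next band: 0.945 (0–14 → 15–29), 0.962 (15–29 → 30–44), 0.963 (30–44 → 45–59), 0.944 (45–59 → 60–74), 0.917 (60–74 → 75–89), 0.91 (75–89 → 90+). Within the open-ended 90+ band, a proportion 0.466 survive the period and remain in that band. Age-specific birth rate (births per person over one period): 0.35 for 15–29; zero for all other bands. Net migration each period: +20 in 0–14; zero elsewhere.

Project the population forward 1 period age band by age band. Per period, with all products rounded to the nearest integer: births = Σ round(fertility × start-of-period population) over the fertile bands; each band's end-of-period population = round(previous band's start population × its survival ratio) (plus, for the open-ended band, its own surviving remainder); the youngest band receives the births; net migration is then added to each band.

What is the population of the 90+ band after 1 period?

Numbering the bands 1..7 from youngest to oldest:
Period 1.
Births: 820 * 0.35 = 287
Band 2: 1080 * 0.945 = 1021
Band 3: 820 * 0.962 = 789
Band 4: 1240 * 0.963 = 1194
Band 5: 440 * 0.944 = 415
Band 6: 1030 * 0.917 = 945
Band 7: 430 * 0.91 + 370 * 0.466 = 391 + 172 = 563
Net migration: Band 1 + 20 → 307
→ [307, 1021, 789, 1194, 415, 945, 563]

563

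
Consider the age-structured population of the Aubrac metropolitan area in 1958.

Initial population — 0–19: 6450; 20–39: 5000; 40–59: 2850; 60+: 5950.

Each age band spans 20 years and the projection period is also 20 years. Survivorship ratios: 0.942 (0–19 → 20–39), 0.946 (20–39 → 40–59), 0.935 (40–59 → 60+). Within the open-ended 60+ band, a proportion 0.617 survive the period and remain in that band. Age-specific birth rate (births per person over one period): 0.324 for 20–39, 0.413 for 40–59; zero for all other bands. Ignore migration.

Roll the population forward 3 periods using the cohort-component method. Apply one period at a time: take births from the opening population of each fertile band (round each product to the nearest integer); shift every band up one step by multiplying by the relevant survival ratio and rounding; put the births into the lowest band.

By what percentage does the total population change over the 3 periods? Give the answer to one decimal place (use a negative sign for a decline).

-1.6

After projecting period 1:
Births: 5000 * 0.324 = 1620 ; 2850 * 0.413 = 1177 — total 2797
20–39: 6450 * 0.942 = 6076
40–59: 5000 * 0.946 = 4730
60+: 2850 * 0.935 + 5950 * 0.617 = 2665 + 3671 = 6336
Population now: 0–19=2797, 20–39=6076, 40–59=4730, 60+=6336
After projecting period 2:
Births: 6076 * 0.324 = 1969 ; 4730 * 0.413 = 1953 — total 3922
20–39: 2797 * 0.942 = 2635
40–59: 6076 * 0.946 = 5748
60+: 4730 * 0.935 + 6336 * 0.617 = 4423 + 3909 = 8332
Population now: 0–19=3922, 20–39=2635, 40–59=5748, 60+=8332
After projecting period 3:
Births: 2635 * 0.324 = 854 ; 5748 * 0.413 = 2374 — total 3228
20–39: 3922 * 0.942 = 3695
40–59: 2635 * 0.946 = 2493
60+: 5748 * 0.935 + 8332 * 0.617 = 5374 + 5141 = 10515
Population now: 0–19=3228, 20–39=3695, 40–59=2493, 60+=10515
Total: 20250 → 19931; change = -319; percentage change = -1.6%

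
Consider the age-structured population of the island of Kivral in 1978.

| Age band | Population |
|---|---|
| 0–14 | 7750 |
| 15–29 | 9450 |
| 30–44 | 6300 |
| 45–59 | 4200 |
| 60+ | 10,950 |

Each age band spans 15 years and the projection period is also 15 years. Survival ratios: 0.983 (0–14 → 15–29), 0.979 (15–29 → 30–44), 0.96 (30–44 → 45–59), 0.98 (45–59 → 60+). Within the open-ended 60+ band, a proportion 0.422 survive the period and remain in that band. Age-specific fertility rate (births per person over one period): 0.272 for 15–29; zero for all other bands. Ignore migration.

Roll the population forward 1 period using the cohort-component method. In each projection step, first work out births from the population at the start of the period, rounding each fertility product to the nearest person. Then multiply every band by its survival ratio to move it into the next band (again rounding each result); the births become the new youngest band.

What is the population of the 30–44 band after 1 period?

9252

[period 1]
Births: 9450 × 0.272 = 2570
15–29: 7750 × 0.983 = 7618
30–44: 9450 × 0.979 = 9252
45–59: 6300 × 0.96 = 6048
60+: 4200 × 0.98 + 10950 × 0.422 = 4116 + 4621 = 8737
→ [2570, 7618, 9252, 6048, 8737]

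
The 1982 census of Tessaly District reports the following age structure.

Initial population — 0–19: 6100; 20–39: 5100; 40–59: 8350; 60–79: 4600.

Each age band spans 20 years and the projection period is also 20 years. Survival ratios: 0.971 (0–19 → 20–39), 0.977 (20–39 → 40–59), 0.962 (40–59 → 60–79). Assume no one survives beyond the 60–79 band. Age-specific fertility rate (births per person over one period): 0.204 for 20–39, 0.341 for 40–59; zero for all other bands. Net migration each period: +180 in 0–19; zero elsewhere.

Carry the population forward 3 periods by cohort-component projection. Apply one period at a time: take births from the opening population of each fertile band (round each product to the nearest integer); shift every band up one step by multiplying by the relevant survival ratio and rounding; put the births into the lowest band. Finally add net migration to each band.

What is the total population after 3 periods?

15381

— Period 1 —
Births: 5100 × 0.204 = 1040 ; 8350 × 0.341 = 2847 → total 3887
20–39: 6100 × 0.971 = 5923
40–59: 5100 × 0.977 = 4983
60–79: 8350 × 0.962 = 8033
Net migration: 0–19 + 180 → 4067
→ [4067, 5923, 4983, 8033]
— Period 2 —
Births: 5923 × 0.204 = 1208 ; 4983 × 0.341 = 1699 → total 2907
20–39: 4067 × 0.971 = 3949
40–59: 5923 × 0.977 = 5787
60–79: 4983 × 0.962 = 4794
Net migration: 0–19 + 180 → 3087
→ [3087, 3949, 5787, 4794]
— Period 3 —
Births: 3949 × 0.204 = 806 ; 5787 × 0.341 = 1973 → total 2779
20–39: 3087 × 0.971 = 2997
40–59: 3949 × 0.977 = 3858
60–79: 5787 × 0.962 = 5567
Net migration: 0–19 + 180 → 2959
→ [2959, 2997, 3858, 5567]
Total after period 3: 2959 + 2997 + 3858 + 5567 = 15381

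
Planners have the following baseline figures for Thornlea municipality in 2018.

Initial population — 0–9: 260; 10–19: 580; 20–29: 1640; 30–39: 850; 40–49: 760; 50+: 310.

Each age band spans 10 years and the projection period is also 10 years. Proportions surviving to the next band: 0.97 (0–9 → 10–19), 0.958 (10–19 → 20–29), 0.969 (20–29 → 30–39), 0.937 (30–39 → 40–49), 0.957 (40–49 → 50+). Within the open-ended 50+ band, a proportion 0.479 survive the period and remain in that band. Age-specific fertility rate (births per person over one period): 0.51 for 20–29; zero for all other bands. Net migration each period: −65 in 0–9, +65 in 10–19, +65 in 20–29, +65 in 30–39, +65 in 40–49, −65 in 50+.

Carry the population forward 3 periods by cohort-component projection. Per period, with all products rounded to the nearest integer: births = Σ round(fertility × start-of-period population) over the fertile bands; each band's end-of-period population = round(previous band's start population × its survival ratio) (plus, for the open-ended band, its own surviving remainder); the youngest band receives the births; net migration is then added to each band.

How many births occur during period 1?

836

Call the bands 1 to 6, youngest first.
Period 1.
Births: 1640 × 0.51 = 836
Band 2: 260 × 0.97 = 252
Band 3: 580 × 0.958 = 556
Band 4: 1640 × 0.969 = 1589
Band 5: 850 × 0.937 = 796
Band 6: 760 × 0.957 + 310 × 0.479 = 727 + 148 = 875
Net migration: Band 1 − 65 → 771; Band 2 + 65 → 317; Band 3 + 65 → 621; Band 4 + 65 → 1654; Band 5 + 65 → 861; Band 6 − 65 → 810
→ [771, 317, 621, 1654, 861, 810]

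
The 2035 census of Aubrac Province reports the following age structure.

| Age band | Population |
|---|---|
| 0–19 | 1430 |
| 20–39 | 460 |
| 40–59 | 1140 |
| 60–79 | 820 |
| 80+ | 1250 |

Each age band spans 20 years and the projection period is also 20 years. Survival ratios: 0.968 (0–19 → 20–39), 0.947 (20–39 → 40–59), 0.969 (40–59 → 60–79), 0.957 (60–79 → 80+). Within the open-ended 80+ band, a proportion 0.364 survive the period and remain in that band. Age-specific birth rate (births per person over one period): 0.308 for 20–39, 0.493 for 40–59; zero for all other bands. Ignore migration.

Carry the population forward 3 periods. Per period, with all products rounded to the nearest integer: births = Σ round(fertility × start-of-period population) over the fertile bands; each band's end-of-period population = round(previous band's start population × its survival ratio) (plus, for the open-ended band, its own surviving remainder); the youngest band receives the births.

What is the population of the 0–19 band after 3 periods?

Numbering the groups 1..5 from youngest to oldest:
Period 1:
Births: 460 × 0.308 = 142, 1140 × 0.493 = 562 ⇒ total 704
Group 2: 1430 × 0.968 = 1384
Group 3: 460 × 0.947 = 436
Group 4: 1140 × 0.969 = 1105
Group 5: 820 × 0.957 + 1250 × 0.364 = 785 + 455 = 1240
→ [704, 1384, 436, 1105, 1240]
Period 2:
Births: 1384 × 0.308 = 426, 436 × 0.493 = 215 ⇒ total 641
Group 2: 704 × 0.968 = 681
Group 3: 1384 × 0.947 = 1311
Group 4: 436 × 0.969 = 422
Group 5: 1105 × 0.957 + 1240 × 0.364 = 1057 + 451 = 1508
→ [641, 681, 1311, 422, 1508]
Period 3:
Births: 681 × 0.308 = 210, 1311 × 0.493 = 646 ⇒ total 856
Group 2: 641 × 0.968 = 620
Group 3: 681 × 0.947 = 645
Group 4: 1311 × 0.969 = 1270
Group 5: 422 × 0.957 + 1508 × 0.364 = 404 + 549 = 953
→ [856, 620, 645, 1270, 953]

856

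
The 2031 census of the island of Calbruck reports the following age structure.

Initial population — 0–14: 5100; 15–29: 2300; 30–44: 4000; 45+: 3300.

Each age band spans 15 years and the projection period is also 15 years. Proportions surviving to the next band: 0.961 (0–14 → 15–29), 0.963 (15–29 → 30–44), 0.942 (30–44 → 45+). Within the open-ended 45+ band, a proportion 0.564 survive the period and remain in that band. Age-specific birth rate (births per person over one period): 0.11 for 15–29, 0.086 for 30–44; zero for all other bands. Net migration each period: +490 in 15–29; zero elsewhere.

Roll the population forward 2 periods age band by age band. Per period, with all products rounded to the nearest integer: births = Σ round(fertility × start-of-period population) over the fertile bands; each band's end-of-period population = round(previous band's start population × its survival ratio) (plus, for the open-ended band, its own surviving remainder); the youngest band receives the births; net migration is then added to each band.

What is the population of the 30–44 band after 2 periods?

Call the bands 1 to 4, youngest first.
Period 1:
Births: 2300 × 0.11 = 253, 4000 × 0.086 = 344 → 597
Band 2: 5100 × 0.961 = 4901
Band 3: 2300 × 0.963 = 2215
Band 4: 4000 × 0.942 + 3300 × 0.564 = 3768 + 1861 = 5629
Net migration: Band 2 + 490 → 5391
Population now: 0–14=597, 15–29=5391, 30–44=2215, 45+=5629
Period 2:
Births: 5391 × 0.11 = 593, 2215 × 0.086 = 190 → 783
Band 2: 597 × 0.961 = 574
Band 3: 5391 × 0.963 = 5192
Band 4: 2215 × 0.942 + 5629 × 0.564 = 2087 + 3175 = 5262
Net migration: Band 2 + 490 → 1064
Population now: 0–14=783, 15–29=1064, 30–44=5192, 45+=5262

5192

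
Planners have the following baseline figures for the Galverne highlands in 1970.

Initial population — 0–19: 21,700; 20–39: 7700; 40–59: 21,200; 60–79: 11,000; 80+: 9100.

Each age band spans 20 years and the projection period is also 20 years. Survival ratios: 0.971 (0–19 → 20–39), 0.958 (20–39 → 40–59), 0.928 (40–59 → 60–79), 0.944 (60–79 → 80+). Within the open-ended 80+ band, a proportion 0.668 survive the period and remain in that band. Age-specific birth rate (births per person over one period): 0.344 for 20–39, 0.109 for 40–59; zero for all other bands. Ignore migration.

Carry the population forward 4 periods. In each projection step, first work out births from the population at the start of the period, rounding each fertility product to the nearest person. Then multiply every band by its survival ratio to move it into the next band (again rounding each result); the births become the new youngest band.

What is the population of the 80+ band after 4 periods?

35196

After projecting period 1:
Births: 7700 × 0.344 = 2649 ; 21200 × 0.109 = 2311 → 4960
20–39: 21700 × 0.971 = 21071
40–59: 7700 × 0.958 = 7377
60–79: 21200 × 0.928 = 19674
80+: 11000 × 0.944 + 9100 × 0.668 = 10384 + 6079 = 16463
End of period: [4960, 21071, 7377, 19674, 16463]
After projecting period 2:
Births: 21071 × 0.344 = 7248 ; 7377 × 0.109 = 804 → 8052
20–39: 4960 × 0.971 = 4816
40–59: 21071 × 0.958 = 20186
60–79: 7377 × 0.928 = 6846
80+: 19674 × 0.944 + 16463 × 0.668 = 18572 + 10997 = 29569
End of period: [8052, 4816, 20186, 6846, 29569]
After projecting period 3:
Births: 4816 × 0.344 = 1657 ; 20186 × 0.109 = 2200 → 3857
20–39: 8052 × 0.971 = 7818
40–59: 4816 × 0.958 = 4614
60–79: 20186 × 0.928 = 18733
80+: 6846 × 0.944 + 29569 × 0.668 = 6463 + 19752 = 26215
End of period: [3857, 7818, 4614, 18733, 26215]
After projecting period 4:
Births: 7818 × 0.344 = 2689 ; 4614 × 0.109 = 503 → 3192
20–39: 3857 × 0.971 = 3745
40–59: 7818 × 0.958 = 7490
60–79: 4614 × 0.928 = 4282
80+: 18733 × 0.944 + 26215 × 0.668 = 17684 + 17512 = 35196
End of period: [3192, 3745, 7490, 4282, 35196]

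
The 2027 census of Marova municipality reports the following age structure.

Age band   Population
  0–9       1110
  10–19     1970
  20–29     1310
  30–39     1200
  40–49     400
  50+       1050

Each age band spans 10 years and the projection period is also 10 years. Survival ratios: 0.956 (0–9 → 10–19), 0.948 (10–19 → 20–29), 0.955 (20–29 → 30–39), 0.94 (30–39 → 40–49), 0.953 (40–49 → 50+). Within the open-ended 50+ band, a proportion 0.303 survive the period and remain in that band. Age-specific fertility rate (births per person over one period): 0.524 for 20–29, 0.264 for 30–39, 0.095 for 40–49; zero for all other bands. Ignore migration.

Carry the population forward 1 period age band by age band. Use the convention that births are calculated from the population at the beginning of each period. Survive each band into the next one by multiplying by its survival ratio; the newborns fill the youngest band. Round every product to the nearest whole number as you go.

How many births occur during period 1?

1041

Period 1:
Births: 1310 × 0.524 = 686 ; 1200 × 0.264 = 317 ; 400 × 0.095 = 38 ⇒ total 1041
10–19: 1110 × 0.956 = 1061
20–29: 1970 × 0.948 = 1868
30–39: 1310 × 0.955 = 1251
40–49: 1200 × 0.94 = 1128
50+: 400 × 0.953 + 1050 × 0.303 = 381 + 318 = 699
End of period: [1041, 1061, 1868, 1251, 1128, 699]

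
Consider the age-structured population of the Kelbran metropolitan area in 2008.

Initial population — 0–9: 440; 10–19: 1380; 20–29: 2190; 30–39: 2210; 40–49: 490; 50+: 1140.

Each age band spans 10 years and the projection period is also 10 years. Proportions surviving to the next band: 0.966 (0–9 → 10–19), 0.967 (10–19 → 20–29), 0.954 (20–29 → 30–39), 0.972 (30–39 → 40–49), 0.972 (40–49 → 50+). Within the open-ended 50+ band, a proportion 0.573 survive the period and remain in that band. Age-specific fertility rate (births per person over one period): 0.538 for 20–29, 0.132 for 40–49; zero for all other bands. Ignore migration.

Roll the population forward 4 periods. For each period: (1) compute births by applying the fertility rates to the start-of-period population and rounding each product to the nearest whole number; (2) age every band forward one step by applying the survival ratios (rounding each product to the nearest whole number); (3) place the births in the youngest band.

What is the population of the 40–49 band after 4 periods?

381

[period 1]
Births: 2190 × 0.538 = 1178 ; 490 × 0.132 = 65 ⇒ total 1243
10–19: 440 × 0.966 = 425
20–29: 1380 × 0.967 = 1334
30–39: 2190 × 0.954 = 2089
40–49: 2210 × 0.972 = 2148
50+: 490 × 0.972 + 1140 × 0.573 = 476 + 653 = 1129
Giving 1243 / 425 / 1334 / 2089 / 2148 / 1129.
[period 2]
Births: 1334 × 0.538 = 718 ; 2148 × 0.132 = 284 ⇒ total 1002
10–19: 1243 × 0.966 = 1201
20–29: 425 × 0.967 = 411
30–39: 1334 × 0.954 = 1273
40–49: 2089 × 0.972 = 2031
50+: 2148 × 0.972 + 1129 × 0.573 = 2088 + 647 = 2735
Giving 1002 / 1201 / 411 / 1273 / 2031 / 2735.
[period 3]
Births: 411 × 0.538 = 221 ; 2031 × 0.132 = 268 ⇒ total 489
10–19: 1002 × 0.966 = 968
20–29: 1201 × 0.967 = 1161
30–39: 411 × 0.954 = 392
40–49: 1273 × 0.972 = 1237
50+: 2031 × 0.972 + 2735 × 0.573 = 1974 + 1567 = 3541
Giving 489 / 968 / 1161 / 392 / 1237 / 3541.
[period 4]
Births: 1161 × 0.538 = 625 ; 1237 × 0.132 = 163 ⇒ total 788
10–19: 489 × 0.966 = 472
20–29: 968 × 0.967 = 936
30–39: 1161 × 0.954 = 1108
40–49: 392 × 0.972 = 381
50+: 1237 × 0.972 + 3541 × 0.573 = 1202 + 2029 = 3231
Giving 788 / 472 / 936 / 1108 / 381 / 3231.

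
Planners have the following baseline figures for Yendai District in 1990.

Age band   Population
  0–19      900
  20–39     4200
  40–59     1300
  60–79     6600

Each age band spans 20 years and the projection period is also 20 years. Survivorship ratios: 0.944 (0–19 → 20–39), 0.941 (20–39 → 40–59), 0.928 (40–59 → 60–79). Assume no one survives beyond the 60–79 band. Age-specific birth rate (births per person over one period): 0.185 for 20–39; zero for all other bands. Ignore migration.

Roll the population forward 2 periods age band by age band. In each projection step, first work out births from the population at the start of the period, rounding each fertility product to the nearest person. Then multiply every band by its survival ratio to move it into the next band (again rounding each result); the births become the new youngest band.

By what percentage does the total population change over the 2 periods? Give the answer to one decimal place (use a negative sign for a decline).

-58.8

Let band 1 be 0–19 through band 4 = 60–79.
[period 1]
Births: 4200 × 0.185 = 777
Band 2: 900 × 0.944 = 850
Band 3: 4200 × 0.941 = 3952
Band 4: 1300 × 0.928 = 1206
→ [777, 850, 3952, 1206]
[period 2]
Births: 850 × 0.185 = 157
Band 2: 777 × 0.944 = 733
Band 3: 850 × 0.941 = 800
Band 4: 3952 × 0.928 = 3667
→ [157, 733, 800, 3667]
Total: 13000 → 5357; change = -7643; percentage change = -58.8%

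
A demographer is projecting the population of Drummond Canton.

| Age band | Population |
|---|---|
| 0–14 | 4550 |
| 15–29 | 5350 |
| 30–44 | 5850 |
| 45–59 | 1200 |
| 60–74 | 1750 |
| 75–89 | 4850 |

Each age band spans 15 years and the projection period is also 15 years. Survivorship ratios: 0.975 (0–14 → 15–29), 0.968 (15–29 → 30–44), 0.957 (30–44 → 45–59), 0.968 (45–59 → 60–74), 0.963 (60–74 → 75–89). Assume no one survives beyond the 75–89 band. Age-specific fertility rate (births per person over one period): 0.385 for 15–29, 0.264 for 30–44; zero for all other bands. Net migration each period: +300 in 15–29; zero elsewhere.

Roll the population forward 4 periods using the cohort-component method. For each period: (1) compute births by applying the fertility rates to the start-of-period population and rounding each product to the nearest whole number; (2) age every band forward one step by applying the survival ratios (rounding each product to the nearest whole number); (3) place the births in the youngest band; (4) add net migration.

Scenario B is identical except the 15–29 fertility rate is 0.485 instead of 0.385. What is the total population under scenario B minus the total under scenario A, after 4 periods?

Period 1:
Births: 5350 * 0.385 = 2060 ; 5850 * 0.264 = 1544 ⇒ total 3604
15–29: 4550 * 0.975 = 4436
30–44: 5350 * 0.968 = 5179
45–59: 5850 * 0.957 = 5598
60–74: 1200 * 0.968 = 1162
75–89: 1750 * 0.963 = 1685
Net migration: 15–29 + 300 → 4736
End of period: [3604, 4736, 5179, 5598, 1162, 1685]
Period 2:
Births: 4736 * 0.385 = 1823 ; 5179 * 0.264 = 1367 ⇒ total 3190
15–29: 3604 * 0.975 = 3514
30–44: 4736 * 0.968 = 4584
45–59: 5179 * 0.957 = 4956
60–74: 5598 * 0.968 = 5419
75–89: 1162 * 0.963 = 1119
Net migration: 15–29 + 300 → 3814
End of period: [3190, 3814, 4584, 4956, 5419, 1119]
Period 3:
Births: 3814 * 0.385 = 1468 ; 4584 * 0.264 = 1210 ⇒ total 2678
15–29: 3190 * 0.975 = 3110
30–44: 3814 * 0.968 = 3692
45–59: 4584 * 0.957 = 4387
60–74: 4956 * 0.968 = 4797
75–89: 5419 * 0.963 = 5218
Net migration: 15–29 + 300 → 3410
End of period: [2678, 3410, 3692, 4387, 4797, 5218]
Period 4:
Births: 3410 * 0.385 = 1313 ; 3692 * 0.264 = 975 ⇒ total 2288
15–29: 2678 * 0.975 = 2611
30–44: 3410 * 0.968 = 3301
45–59: 3692 * 0.957 = 3533
60–74: 4387 * 0.968 = 4247
75–89: 4797 * 0.963 = 4620
Net migration: 15–29 + 300 → 2911
End of period: [2288, 2911, 3301, 3533, 4247, 4620]
Scenario A total after 4 periods: 20900
Scenario B projection —
Period 1:
Births: 5350 * 0.485 = 2595 ; 5850 * 0.264 = 1544 ⇒ total 4139
15–29: 4550 * 0.975 = 4436
30–44: 5350 * 0.968 = 5179
45–59: 5850 * 0.957 = 5598
60–74: 1200 * 0.968 = 1162
75–89: 1750 * 0.963 = 1685
Net migration: 15–29 + 300 → 4736
End of period: [4139, 4736, 5179, 5598, 1162, 1685]
Period 2:
Births: 4736 * 0.485 = 2297 ; 5179 * 0.264 = 1367 ⇒ total 3664
15–29: 4139 * 0.975 = 4036
30–44: 4736 * 0.968 = 4584
45–59: 5179 * 0.957 = 4956
60–74: 5598 * 0.968 = 5419
75–89: 1162 * 0.963 = 1119
Net migration: 15–29 + 300 → 4336
End of period: [3664, 4336, 4584, 4956, 5419, 1119]
Period 3:
Births: 4336 * 0.485 = 2103 ; 4584 * 0.264 = 1210 ⇒ total 3313
15–29: 3664 * 0.975 = 3572
30–44: 4336 * 0.968 = 4197
45–59: 4584 * 0.957 = 4387
60–74: 4956 * 0.968 = 4797
75–89: 5419 * 0.963 = 5218
Net migration: 15–29 + 300 → 3872
End of period: [3313, 3872, 4197, 4387, 4797, 5218]
Period 4:
Births: 3872 * 0.485 = 1878 ; 4197 * 0.264 = 1108 ⇒ total 2986
15–29: 3313 * 0.975 = 3230
30–44: 3872 * 0.968 = 3748
45–59: 4197 * 0.957 = 4017
60–74: 4387 * 0.968 = 4247
75–89: 4797 * 0.963 = 4620
Net migration: 15–29 + 300 → 3530
End of period: [2986, 3530, 3748, 4017, 4247, 4620]
Scenario B total after 4 periods: 23148
Difference B − A = 23148 − 20900 = 2248

2248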